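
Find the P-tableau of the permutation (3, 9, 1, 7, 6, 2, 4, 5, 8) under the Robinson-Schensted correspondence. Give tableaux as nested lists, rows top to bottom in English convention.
After inserting 3: P = [[3]].
After inserting 9: P = [[3, 9]].
After inserting 1: P = [[1, 9], [3]].
After inserting 7: P = [[1, 7], [3, 9]].
After inserting 6: P = [[1, 6], [3, 7], [9]].
After inserting 2: P = [[1, 2], [3, 6], [7], [9]].
After inserting 4: P = [[1, 2, 4], [3, 6], [7], [9]].
After inserting 5: P = [[1, 2, 4, 5], [3, 6], [7], [9]].
After inserting 8: P = [[1, 2, 4, 5, 8], [3, 6], [7], [9]].

So P = [[1, 2, 4, 5, 8], [3, 6], [7], [9]].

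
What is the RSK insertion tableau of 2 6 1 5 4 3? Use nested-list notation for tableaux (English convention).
P = [[1, 3], [2, 4], [5], [6]]

Insert 2: appended to row 1. P = [[2]].
Insert 6: appended to row 1. P = [[2, 6]].
Insert 1: 1 bumps 2 from row 1; 2 starts row 2. P = [[1, 6], [2]].
Insert 5: 5 bumps 6 from row 1; 6 appends to row 2. P = [[1, 5], [2, 6]].
Insert 4: 4 bumps 5 from row 1; 5 bumps 6 from row 2; 6 starts row 3. P = [[1, 4], [2, 5], [6]].
Insert 3: 3 bumps 4 from row 1; 4 bumps 5 from row 2; 5 bumps 6 from row 3; 6 starts row 4. P = [[1, 3], [2, 4], [5], [6]].

So P = [[1, 3], [2, 4], [5], [6]].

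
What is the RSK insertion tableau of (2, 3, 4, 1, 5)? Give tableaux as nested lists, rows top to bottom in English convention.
Insert 2: appended to row 1. P = [[2]].
Insert 3: appended to row 1. P = [[2, 3]].
Insert 4: appended to row 1. P = [[2, 3, 4]].
Insert 1: 1 bumps 2 from row 1; 2 starts row 2. P = [[1, 3, 4], [2]].
Insert 5: appended to row 1. P = [[1, 3, 4, 5], [2]].

So P = [[1, 3, 4, 5], [2]].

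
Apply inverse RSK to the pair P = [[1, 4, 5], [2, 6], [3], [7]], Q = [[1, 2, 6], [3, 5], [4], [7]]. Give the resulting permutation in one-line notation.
3 7 6 2 4 5 1

Reverse the RSK construction: for i from n down to 1, find the cell of Q containing i, remove the entry at that cell from P, and reverse-bump it up through P; the value ejected from row 1 is w(i).

Step i=7: Q has 7 at row 4, column 1; remove 7 from row 4 of P and reverse-bump: 7 enters row 3 and ejects 3; 3 enters row 2 and ejects 2; 2 enters row 1 and ejects 1. So w(7) = 1. P is now [[2, 4, 5], [3, 6], [7]].
Step i=6: Q has 6 at row 1, column 3; remove that cell from P, ejecting 5. So w(6) = 5. P is now [[2, 4], [3, 6], [7]].
Step i=5: Q has 5 at row 2, column 2; remove 6 from row 2 of P and reverse-bump: 6 enters row 1 and ejects 4. So w(5) = 4. P is now [[2, 6], [3], [7]].
Step i=4: Q has 4 at row 3, column 1; remove 7 from row 3 of P and reverse-bump: 7 enters row 2 and ejects 3; 3 enters row 1 and ejects 2. So w(4) = 2. P is now [[3, 6], [7]].
Step i=3: Q has 3 at row 2, column 1; remove 7 from row 2 of P and reverse-bump: 7 enters row 1 and ejects 6. So w(3) = 6. P is now [[3, 7]].
Step i=2: Q has 2 at row 1, column 2; remove that cell from P, ejecting 7. So w(2) = 7. P is now [[3]].
Step i=1: Q has 1 at row 1, column 1; remove that cell from P, ejecting 3. So w(1) = 3. P is now [].

So w = 3 7 6 2 4 5 1.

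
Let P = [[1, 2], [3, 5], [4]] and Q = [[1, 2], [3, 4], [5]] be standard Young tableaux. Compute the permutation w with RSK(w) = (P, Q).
Reverse RSK: for i = n, n-1, ..., 1, locate i in Q, remove the corresponding corner cell from P, and reverse-bump its entry up through P; the value ejected from row 1 is w(i).

So w = 4 5 1 3 2.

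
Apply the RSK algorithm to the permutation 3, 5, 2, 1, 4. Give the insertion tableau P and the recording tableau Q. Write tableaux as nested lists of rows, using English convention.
P = [[1, 4], [2, 5], [3]], Q = [[1, 2], [3, 5], [4]]

Insert each entry of the permutation into P by Schensted row insertion, recording in Q the position of each new cell.

Insert 3: appended to row 1. P = [[3]].
Insert 5: appended to row 1. P = [[3, 5]].
Insert 2: 2 bumps 3 from row 1; 3 starts row 2. P = [[2, 5], [3]].
Insert 1: 1 bumps 2 from row 1; 2 bumps 3 from row 2; 3 starts row 3. P = [[1, 5], [2], [3]].
Insert 4: 4 bumps 5 from row 1; 5 appends to row 2. P = [[1, 4], [2, 5], [3]].

So P = [[1, 4], [2, 5], [3]], Q = [[1, 2], [3, 5], [4]].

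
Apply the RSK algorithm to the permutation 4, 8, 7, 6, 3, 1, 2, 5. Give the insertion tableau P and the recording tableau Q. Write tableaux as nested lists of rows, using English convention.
P = [[1, 2, 5], [3, 6], [4], [7], [8]], Q = [[1, 2, 8], [3, 7], [4], [5], [6]]

Insert each entry of the permutation into P by Schensted row insertion, recording in Q the position of each new cell.

After inserting 4: P = [[4]].
After inserting 8: P = [[4, 8]].
After inserting 7: P = [[4, 7], [8]].
After inserting 6: P = [[4, 6], [7], [8]].
After inserting 3: P = [[3, 6], [4], [7], [8]].
After inserting 1: P = [[1, 6], [3], [4], [7], [8]].
After inserting 2: P = [[1, 2], [3, 6], [4], [7], [8]].
After inserting 5: P = [[1, 2, 5], [3, 6], [4], [7], [8]].

So P = [[1, 2, 5], [3, 6], [4], [7], [8]], Q = [[1, 2, 8], [3, 7], [4], [5], [6]].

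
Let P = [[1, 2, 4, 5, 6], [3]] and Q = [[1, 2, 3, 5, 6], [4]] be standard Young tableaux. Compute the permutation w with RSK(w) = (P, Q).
Reverse the RSK construction: for i from n down to 1, find the cell of Q containing i, remove the entry at that cell from P, and reverse-bump it up through P; the value ejected from row 1 is w(i).

Step i=6: Q has 6 at row 1, column 5; remove that cell from P, ejecting 6. So w(6) = 6. P is now [[1, 2, 4, 5], [3]].
Step i=5: Q has 5 at row 1, column 4; remove that cell from P, ejecting 5. So w(5) = 5. P is now [[1, 2, 4], [3]].
Step i=4: Q has 4 at row 2, column 1; remove 3 from row 2 of P and reverse-bump: 3 enters row 1 and ejects 2. So w(4) = 2. P is now [[1, 3, 4]].
Step i=3: Q has 3 at row 1, column 3; remove that cell from P, ejecting 4. So w(3) = 4. P is now [[1, 3]].
Step i=2: Q has 2 at row 1, column 2; remove that cell from P, ejecting 3. So w(2) = 3. P is now [[1]].
Step i=1: Q has 1 at row 1, column 1; remove that cell from P, ejecting 1. So w(1) = 1. P is now [].

So w = 1 3 4 2 5 6.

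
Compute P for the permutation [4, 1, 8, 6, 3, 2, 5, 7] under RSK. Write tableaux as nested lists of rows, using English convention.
P = [[1, 2, 5, 7], [3, 6], [4], [8]]

After inserting 4: P = [[4]].
After inserting 1: P = [[1], [4]].
After inserting 8: P = [[1, 8], [4]].
After inserting 6: P = [[1, 6], [4, 8]].
After inserting 3: P = [[1, 3], [4, 6], [8]].
After inserting 2: P = [[1, 2], [3, 6], [4], [8]].
After inserting 5: P = [[1, 2, 5], [3, 6], [4], [8]].
After inserting 7: P = [[1, 2, 5, 7], [3, 6], [4], [8]].

So P = [[1, 2, 5, 7], [3, 6], [4], [8]].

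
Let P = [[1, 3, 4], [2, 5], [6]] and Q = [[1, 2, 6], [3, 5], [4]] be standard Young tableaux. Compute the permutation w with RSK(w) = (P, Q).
2 6 5 1 3 4

Reverse the RSK construction: for i from n down to 1, find the cell of Q containing i, remove the entry at that cell from P, and reverse-bump it up through P; the value ejected from row 1 is w(i).

Step i=6: Q has 6 at row 1, column 3; remove that cell from P, ejecting 4. So w(6) = 4. P is now [[1, 3], [2, 5], [6]].
Step i=5: Q has 5 at row 2, column 2; remove 5 from row 2 of P and reverse-bump: 5 enters row 1 and ejects 3. So w(5) = 3. P is now [[1, 5], [2], [6]].
Step i=4: Q has 4 at row 3, column 1; remove 6 from row 3 of P and reverse-bump: 6 enters row 2 and ejects 2; 2 enters row 1 and ejects 1. So w(4) = 1. P is now [[2, 5], [6]].
Step i=3: Q has 3 at row 2, column 1; remove 6 from row 2 of P and reverse-bump: 6 enters row 1 and ejects 5. So w(3) = 5. P is now [[2, 6]].
Step i=2: Q has 2 at row 1, column 2; remove that cell from P, ejecting 6. So w(2) = 6. P is now [[2]].
Step i=1: Q has 1 at row 1, column 1; remove that cell from P, ejecting 2. So w(1) = 2. P is now [].

So w = 2 6 5 1 3 4.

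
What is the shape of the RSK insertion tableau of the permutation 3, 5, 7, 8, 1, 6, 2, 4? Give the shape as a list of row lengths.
[4, 3, 1]

Row-insert each entry into an empty tableau.

After inserting 3: P = [[3]].
After inserting 5: P = [[3, 5]].
After inserting 7: P = [[3, 5, 7]].
After inserting 8: P = [[3, 5, 7, 8]].
After inserting 1: P = [[1, 5, 7, 8], [3]].
After inserting 6: P = [[1, 5, 6, 8], [3, 7]].
After inserting 2: P = [[1, 2, 6, 8], [3, 5], [7]].
After inserting 4: P = [[1, 2, 4, 8], [3, 5, 6], [7]].

The final insertion tableau P = [[1, 2, 4, 8], [3, 5, 6], [7]] has shape [4, 3, 1].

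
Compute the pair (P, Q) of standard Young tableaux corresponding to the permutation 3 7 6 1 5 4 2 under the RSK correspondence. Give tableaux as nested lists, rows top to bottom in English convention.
P = [[1, 2], [3, 4], [5], [6], [7]], Q = [[1, 2], [3, 5], [4], [6], [7]]

Insert each entry of the permutation into P by Schensted row insertion, recording in Q the position of each new cell.

Insert 3: appended to row 1. P = [[3]].
Insert 7: appended to row 1. P = [[3, 7]].
Insert 6: 6 bumps 7 from row 1; 7 starts row 2. P = [[3, 6], [7]].
Insert 1: 1 bumps 3 from row 1; 3 bumps 7 from row 2; 7 starts row 3. P = [[1, 6], [3], [7]].
Insert 5: 5 bumps 6 from row 1; 6 appends to row 2. P = [[1, 5], [3, 6], [7]].
Insert 4: 4 bumps 5 from row 1; 5 bumps 6 from row 2; 6 bumps 7 from row 3; 7 starts row 4. P = [[1, 4], [3, 5], [6], [7]].
Insert 2: 2 bumps 4 from row 1; 4 bumps 5 from row 2; 5 bumps 6 from row 3; 6 bumps 7 from row 4; 7 starts row 5. P = [[1, 2], [3, 4], [5], [6], [7]].

So P = [[1, 2], [3, 4], [5], [6], [7]], Q = [[1, 2], [3, 5], [4], [6], [7]].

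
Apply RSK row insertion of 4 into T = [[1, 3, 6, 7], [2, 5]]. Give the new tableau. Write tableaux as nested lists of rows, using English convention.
In row 1, 4 replaces 6 (the leftmost entry greater than 4); 6 is bumped to row 2. 6 is appended to row 2. The new tableau is [[1, 3, 4, 7], [2, 5, 6]].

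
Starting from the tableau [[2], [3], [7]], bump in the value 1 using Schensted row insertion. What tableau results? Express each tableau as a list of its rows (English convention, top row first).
In row 1, 1 replaces 2 (the leftmost entry greater than 1); 2 is bumped to row 2. In row 2, 2 replaces 3 (the leftmost entry greater than 2); 3 is bumped to row 3. In row 3, 3 replaces 7 (the leftmost entry greater than 3); 7 is bumped to row 4. 7 starts a new row 4. The new tableau is [[1], [2], [3], [7]].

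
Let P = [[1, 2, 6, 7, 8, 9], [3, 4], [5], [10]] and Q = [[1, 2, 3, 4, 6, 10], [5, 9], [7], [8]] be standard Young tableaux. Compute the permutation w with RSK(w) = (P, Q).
3 5 6 10 7 8 4 1 2 9

Reverse the RSK construction: for i from n down to 1, find the cell of Q containing i, remove the entry at that cell from P, and reverse-bump it up through P; the value ejected from row 1 is w(i).

Step i=10: Q has 10 at row 1, column 6; remove that cell from P, ejecting 9. So w(10) = 9. P is now [[1, 2, 6, 7, 8], [3, 4], [5], [10]].
Step i=9: Q has 9 at row 2, column 2; remove 4 from row 2 of P and reverse-bump: 4 enters row 1 and ejects 2. So w(9) = 2. P is now [[1, 4, 6, 7, 8], [3], [5], [10]].
Step i=8: Q has 8 at row 4, column 1; remove 10 from row 4 of P and reverse-bump: 10 enters row 3 and ejects 5; 5 enters row 2 and ejects 3; 3 enters row 1 and ejects 1. So w(8) = 1. P is now [[3, 4, 6, 7, 8], [5], [10]].
Step i=7: Q has 7 at row 3, column 1; remove 10 from row 3 of P and reverse-bump: 10 enters row 2 and ejects 5; 5 enters row 1 and ejects 4. So w(7) = 4. P is now [[3, 5, 6, 7, 8], [10]].
Step i=6: Q has 6 at row 1, column 5; remove that cell from P, ejecting 8. So w(6) = 8. P is now [[3, 5, 6, 7], [10]].
Step i=5: Q has 5 at row 2, column 1; remove 10 from row 2 of P and reverse-bump: 10 enters row 1 and ejects 7. So w(5) = 7. P is now [[3, 5, 6, 10]].
Step i=4: Q has 4 at row 1, column 4; remove that cell from P, ejecting 10. So w(4) = 10. P is now [[3, 5, 6]].
Step i=3: Q has 3 at row 1, column 3; remove that cell from P, ejecting 6. So w(3) = 6. P is now [[3, 5]].
Step i=2: Q has 2 at row 1, column 2; remove that cell from P, ejecting 5. So w(2) = 5. P is now [[3]].
Step i=1: Q has 1 at row 1, column 1; remove that cell from P, ejecting 3. So w(1) = 3. P is now [].

So w = 3 5 6 10 7 8 4 1 2 9.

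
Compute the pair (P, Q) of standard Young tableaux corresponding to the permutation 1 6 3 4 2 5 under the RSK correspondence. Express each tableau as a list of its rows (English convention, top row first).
Insert each entry of the permutation into P by Schensted row insertion, recording in Q the position of each new cell.

After inserting 1: P = [[1]].
After inserting 6: P = [[1, 6]].
After inserting 3: P = [[1, 3], [6]].
After inserting 4: P = [[1, 3, 4], [6]].
After inserting 2: P = [[1, 2, 4], [3], [6]].
After inserting 5: P = [[1, 2, 4, 5], [3], [6]].

So P = [[1, 2, 4, 5], [3], [6]], Q = [[1, 2, 4, 6], [3], [5]].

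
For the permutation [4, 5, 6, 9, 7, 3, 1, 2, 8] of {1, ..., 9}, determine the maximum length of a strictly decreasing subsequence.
4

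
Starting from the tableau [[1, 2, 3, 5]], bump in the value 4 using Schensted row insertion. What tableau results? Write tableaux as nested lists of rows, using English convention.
[[1, 2, 3, 4], [5]]

In row 1, 4 replaces 5 (the leftmost entry greater than 4); 5 is bumped to row 2. 5 starts a new row 2. The new tableau is [[1, 2, 3, 4], [5]].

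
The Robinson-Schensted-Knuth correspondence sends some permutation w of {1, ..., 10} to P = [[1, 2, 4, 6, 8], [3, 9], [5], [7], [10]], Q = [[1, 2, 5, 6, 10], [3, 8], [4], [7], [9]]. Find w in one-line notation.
Reverse RSK: for i = n, n-1, ..., 1, locate i in Q, remove the corresponding corner cell from P, and reverse-bump its entry up through P; the value ejected from row 1 is w(i).

So w = 1 10 7 3 5 9 4 6 2 8.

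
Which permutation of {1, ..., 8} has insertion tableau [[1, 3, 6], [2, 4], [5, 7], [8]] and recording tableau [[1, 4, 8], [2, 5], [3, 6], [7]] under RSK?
5 2 1 8 7 4 3 6

Reverse the RSK construction: for i from n down to 1, find the cell of Q containing i, remove the entry at that cell from P, and reverse-bump it up through P; the value ejected from row 1 is w(i).

Step i=8: Q has 8 at row 1, column 3; remove that cell from P, ejecting 6. So w(8) = 6. P is now [[1, 3], [2, 4], [5, 7], [8]].
Step i=7: Q has 7 at row 4, column 1; remove 8 from row 4 of P and reverse-bump: 8 enters row 3 and ejects 7; 7 enters row 2 and ejects 4; 4 enters row 1 and ejects 3. So w(7) = 3. P is now [[1, 4], [2, 7], [5, 8]].
Step i=6: Q has 6 at row 3, column 2; remove 8 from row 3 of P and reverse-bump: 8 enters row 2 and ejects 7; 7 enters row 1 and ejects 4. So w(6) = 4. P is now [[1, 7], [2, 8], [5]].
Step i=5: Q has 5 at row 2, column 2; remove 8 from row 2 of P and reverse-bump: 8 enters row 1 and ejects 7. So w(5) = 7. P is now [[1, 8], [2], [5]].
Step i=4: Q has 4 at row 1, column 2; remove that cell from P, ejecting 8. So w(4) = 8. P is now [[1], [2], [5]].
Step i=3: Q has 3 at row 3, column 1; remove 5 from row 3 of P and reverse-bump: 5 enters row 2 and ejects 2; 2 enters row 1 and ejects 1. So w(3) = 1. P is now [[2], [5]].
Step i=2: Q has 2 at row 2, column 1; remove 5 from row 2 of P and reverse-bump: 5 enters row 1 and ejects 2. So w(2) = 2. P is now [[5]].
Step i=1: Q has 1 at row 1, column 1; remove that cell from P, ejecting 5. So w(1) = 5. P is now [].

So w = 5 2 1 8 7 4 3 6.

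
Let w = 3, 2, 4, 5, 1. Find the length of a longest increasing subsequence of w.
3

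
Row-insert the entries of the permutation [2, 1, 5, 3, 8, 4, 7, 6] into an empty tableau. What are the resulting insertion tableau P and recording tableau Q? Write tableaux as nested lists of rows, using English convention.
Insert each entry of the permutation into P by Schensted row insertion, recording in Q the position of each new cell.

Insert 2: appended to row 1. P = [[2]], Q = [[1]].
Insert 1: 1 bumps 2 from row 1; 2 starts row 2. P = [[1], [2]], Q = [[1], [2]].
Insert 5: appended to row 1. P = [[1, 5], [2]], Q = [[1, 3], [2]].
Insert 3: 3 bumps 5 from row 1; 5 appends to row 2. P = [[1, 3], [2, 5]], Q = [[1, 3], [2, 4]].
Insert 8: appended to row 1. P = [[1, 3, 8], [2, 5]], Q = [[1, 3, 5], [2, 4]].
Insert 4: 4 bumps 8 from row 1; 8 appends to row 2. P = [[1, 3, 4], [2, 5, 8]], Q = [[1, 3, 5], [2, 4, 6]].
Insert 7: appended to row 1. P = [[1, 3, 4, 7], [2, 5, 8]], Q = [[1, 3, 5, 7], [2, 4, 6]].
Insert 6: 6 bumps 7 from row 1; 7 bumps 8 from row 2; 8 starts row 3. P = [[1, 3, 4, 6], [2, 5, 7], [8]], Q = [[1, 3, 5, 7], [2, 4, 6], [8]].

So P = [[1, 3, 4, 6], [2, 5, 7], [8]], Q = [[1, 3, 5, 7], [2, 4, 6], [8]].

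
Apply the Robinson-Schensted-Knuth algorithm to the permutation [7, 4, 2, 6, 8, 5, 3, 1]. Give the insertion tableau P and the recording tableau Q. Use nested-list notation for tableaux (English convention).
P = [[1, 3, 8], [2, 5], [4], [6], [7]], Q = [[1, 4, 5], [2, 6], [3], [7], [8]]

Insert each entry of the permutation into P by Schensted row insertion, recording in Q the position of each new cell.

Insert 7: appended to row 1. P = [[7]], Q = [[1]].
Insert 4: 4 bumps 7 from row 1; 7 starts row 2. P = [[4], [7]], Q = [[1], [2]].
Insert 2: 2 bumps 4 from row 1; 4 bumps 7 from row 2; 7 starts row 3. P = [[2], [4], [7]], Q = [[1], [2], [3]].
Insert 6: appended to row 1. P = [[2, 6], [4], [7]], Q = [[1, 4], [2], [3]].
Insert 8: appended to row 1. P = [[2, 6, 8], [4], [7]], Q = [[1, 4, 5], [2], [3]].
Insert 5: 5 bumps 6 from row 1; 6 appends to row 2. P = [[2, 5, 8], [4, 6], [7]], Q = [[1, 4, 5], [2, 6], [3]].
Insert 3: 3 bumps 5 from row 1; 5 bumps 6 from row 2; 6 bumps 7 from row 3; 7 starts row 4. P = [[2, 3, 8], [4, 5], [6], [7]], Q = [[1, 4, 5], [2, 6], [3], [7]].
Insert 1: 1 bumps 2 from row 1; 2 bumps 4 from row 2; 4 bumps 6 from row 3; 6 bumps 7 from row 4; 7 starts row 5. P = [[1, 3, 8], [2, 5], [4], [6], [7]], Q = [[1, 4, 5], [2, 6], [3], [7], [8]].

So P = [[1, 3, 8], [2, 5], [4], [6], [7]], Q = [[1, 4, 5], [2, 6], [3], [7], [8]].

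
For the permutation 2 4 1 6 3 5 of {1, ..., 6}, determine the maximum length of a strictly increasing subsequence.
3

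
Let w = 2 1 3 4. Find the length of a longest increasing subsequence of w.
3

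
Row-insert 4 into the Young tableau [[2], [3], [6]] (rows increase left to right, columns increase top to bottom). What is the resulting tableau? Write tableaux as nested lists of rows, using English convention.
[[2, 4], [3], [6]]

4 is larger than every entry of row 1, so it is appended to row 1. The new tableau is [[2, 4], [3], [6]].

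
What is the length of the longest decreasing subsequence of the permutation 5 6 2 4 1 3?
3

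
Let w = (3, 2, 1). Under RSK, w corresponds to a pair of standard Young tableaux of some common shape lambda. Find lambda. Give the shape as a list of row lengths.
[1, 1, 1]

Row-insert each entry into an empty tableau.

After inserting 3: P = [[3]].
After inserting 2: P = [[2], [3]].
After inserting 1: P = [[1], [2], [3]].

The final insertion tableau P = [[1], [2], [3]] has shape [1, 1, 1].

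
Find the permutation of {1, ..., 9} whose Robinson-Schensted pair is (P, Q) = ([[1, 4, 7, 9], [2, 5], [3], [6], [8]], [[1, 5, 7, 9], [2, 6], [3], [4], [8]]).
Reverse RSK: for i = n, n-1, ..., 1, locate i in Q, remove the corresponding corner cell from P, and reverse-bump its entry up through P; the value ejected from row 1 is w(i).

So w = 8 6 3 2 5 4 7 1 9.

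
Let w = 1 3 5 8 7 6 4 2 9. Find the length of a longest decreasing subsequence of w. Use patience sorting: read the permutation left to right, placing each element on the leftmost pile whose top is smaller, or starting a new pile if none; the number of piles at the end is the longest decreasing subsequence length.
5

1: new pile. tops = [1]
3: onto pile 1 (replacing 1). tops = [3]
5: onto pile 1 (replacing 3). tops = [5]
8: onto pile 1 (replacing 5). tops = [8]
7: new pile. tops = [8, 7]
6: new pile. tops = [8, 7, 6]
4: new pile. tops = [8, 7, 6, 4]
2: new pile. tops = [8, 7, 6, 4, 2]
9: onto pile 1 (replacing 8). tops = [9, 7, 6, 4, 2]

5 piles, so the longest decreasing subsequence has length 5.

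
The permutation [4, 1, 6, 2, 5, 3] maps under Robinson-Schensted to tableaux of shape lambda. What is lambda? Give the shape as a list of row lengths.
[3, 2, 1]

Row-insert each entry into an empty tableau.

After inserting 4: P = [[4]].
After inserting 1: P = [[1], [4]].
After inserting 6: P = [[1, 6], [4]].
After inserting 2: P = [[1, 2], [4, 6]].
After inserting 5: P = [[1, 2, 5], [4, 6]].
After inserting 3: P = [[1, 2, 3], [4, 5], [6]].

The final insertion tableau P = [[1, 2, 3], [4, 5], [6]] has shape [3, 2, 1].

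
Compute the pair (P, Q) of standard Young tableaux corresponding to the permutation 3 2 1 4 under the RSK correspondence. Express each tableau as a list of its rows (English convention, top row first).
Insert each entry of the permutation into P by Schensted row insertion, recording in Q the position of each new cell.

Insert 3: appended to row 1. P = [[3]], Q = [[1]].
Insert 2: 2 bumps 3 from row 1; 3 starts row 2. P = [[2], [3]], Q = [[1], [2]].
Insert 1: 1 bumps 2 from row 1; 2 bumps 3 from row 2; 3 starts row 3. P = [[1], [2], [3]], Q = [[1], [2], [3]].
Insert 4: appended to row 1. P = [[1, 4], [2], [3]], Q = [[1, 4], [2], [3]].

So P = [[1, 4], [2], [3]], Q = [[1, 4], [2], [3]].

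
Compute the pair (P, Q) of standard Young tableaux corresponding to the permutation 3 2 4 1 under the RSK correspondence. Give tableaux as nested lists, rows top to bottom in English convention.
P = [[1, 4], [2], [3]], Q = [[1, 3], [2], [4]]

Insert each entry of the permutation into P by Schensted row insertion, recording in Q the position of each new cell.

Insert 3: appended to row 1. P = [[3]].
Insert 2: 2 bumps 3 from row 1; 3 starts row 2. P = [[2], [3]].
Insert 4: appended to row 1. P = [[2, 4], [3]].
Insert 1: 1 bumps 2 from row 1; 2 bumps 3 from row 2; 3 starts row 3. P = [[1, 4], [2], [3]].

So P = [[1, 4], [2], [3]], Q = [[1, 3], [2], [4]].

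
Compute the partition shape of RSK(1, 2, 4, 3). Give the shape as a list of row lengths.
Row-insert each entry into an empty tableau.

After inserting 1: P = [[1]].
After inserting 2: P = [[1, 2]].
After inserting 4: P = [[1, 2, 4]].
After inserting 3: P = [[1, 2, 3], [4]].

The final insertion tableau P = [[1, 2, 3], [4]] has shape [3, 1].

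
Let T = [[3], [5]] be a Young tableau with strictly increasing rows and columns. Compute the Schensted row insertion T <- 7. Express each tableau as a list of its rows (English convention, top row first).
[[3, 7], [5]]

7 is larger than every entry of row 1, so it is appended to row 1. The new tableau is [[3, 7], [5]].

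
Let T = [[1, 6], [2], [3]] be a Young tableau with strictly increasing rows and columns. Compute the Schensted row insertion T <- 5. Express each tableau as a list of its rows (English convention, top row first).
In row 1, 5 replaces 6 (the leftmost entry greater than 5); 6 is bumped to row 2. 6 is appended to row 2. The new tableau is [[1, 5], [2, 6], [3]].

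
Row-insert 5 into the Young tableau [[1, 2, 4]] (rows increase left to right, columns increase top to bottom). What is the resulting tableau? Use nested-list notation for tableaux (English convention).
5 is larger than every entry of row 1, so it is appended to row 1. The new tableau is [[1, 2, 4, 5]].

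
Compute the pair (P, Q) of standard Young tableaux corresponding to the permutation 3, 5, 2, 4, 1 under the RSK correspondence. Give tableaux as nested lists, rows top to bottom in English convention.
P = [[1, 4], [2, 5], [3]], Q = [[1, 2], [3, 4], [5]]

Insert each entry of the permutation into P by Schensted row insertion, recording in Q the position of each new cell.

Insert 3: appended to row 1. P = [[3]], Q = [[1]].
Insert 5: appended to row 1. P = [[3, 5]], Q = [[1, 2]].
Insert 2: 2 bumps 3 from row 1; 3 starts row 2. P = [[2, 5], [3]], Q = [[1, 2], [3]].
Insert 4: 4 bumps 5 from row 1; 5 appends to row 2. P = [[2, 4], [3, 5]], Q = [[1, 2], [3, 4]].
Insert 1: 1 bumps 2 from row 1; 2 bumps 3 from row 2; 3 starts row 3. P = [[1, 4], [2, 5], [3]], Q = [[1, 2], [3, 4], [5]].

So P = [[1, 4], [2, 5], [3]], Q = [[1, 2], [3, 4], [5]].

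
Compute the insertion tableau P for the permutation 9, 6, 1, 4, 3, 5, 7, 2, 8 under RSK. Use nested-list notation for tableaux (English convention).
Insert 9: appended to row 1. P = [[9]].
Insert 6: 6 bumps 9 from row 1; 9 starts row 2. P = [[6], [9]].
Insert 1: 1 bumps 6 from row 1; 6 bumps 9 from row 2; 9 starts row 3. P = [[1], [6], [9]].
Insert 4: appended to row 1. P = [[1, 4], [6], [9]].
Insert 3: 3 bumps 4 from row 1; 4 bumps 6 from row 2; 6 bumps 9 from row 3; 9 starts row 4. P = [[1, 3], [4], [6], [9]].
Insert 5: appended to row 1. P = [[1, 3, 5], [4], [6], [9]].
Insert 7: appended to row 1. P = [[1, 3, 5, 7], [4], [6], [9]].
Insert 2: 2 bumps 3 from row 1; 3 bumps 4 from row 2; 4 bumps 6 from row 3; 6 bumps 9 from row 4; 9 starts row 5. P = [[1, 2, 5, 7], [3], [4], [6], [9]].
Insert 8: appended to row 1. P = [[1, 2, 5, 7, 8], [3], [4], [6], [9]].

So P = [[1, 2, 5, 7, 8], [3], [4], [6], [9]].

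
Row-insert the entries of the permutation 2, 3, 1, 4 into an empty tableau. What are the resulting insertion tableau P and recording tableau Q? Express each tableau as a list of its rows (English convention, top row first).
Insert each entry of the permutation into P by Schensted row insertion, recording in Q the position of each new cell.

Insert 2: appended to row 1. P = [[2]].
Insert 3: appended to row 1. P = [[2, 3]].
Insert 1: 1 bumps 2 from row 1; 2 starts row 2. P = [[1, 3], [2]].
Insert 4: appended to row 1. P = [[1, 3, 4], [2]].

So P = [[1, 3, 4], [2]], Q = [[1, 2, 4], [3]].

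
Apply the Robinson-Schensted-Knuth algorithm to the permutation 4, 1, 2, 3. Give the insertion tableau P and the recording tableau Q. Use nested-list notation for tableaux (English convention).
P = [[1, 2, 3], [4]], Q = [[1, 3, 4], [2]]

Insert each entry of the permutation into P by Schensted row insertion, recording in Q the position of each new cell.

Insert 4: appended to row 1. P = [[4]], Q = [[1]].
Insert 1: 1 bumps 4 from row 1; 4 starts row 2. P = [[1], [4]], Q = [[1], [2]].
Insert 2: appended to row 1. P = [[1, 2], [4]], Q = [[1, 3], [2]].
Insert 3: appended to row 1. P = [[1, 2, 3], [4]], Q = [[1, 3, 4], [2]].

So P = [[1, 2, 3], [4]], Q = [[1, 3, 4], [2]].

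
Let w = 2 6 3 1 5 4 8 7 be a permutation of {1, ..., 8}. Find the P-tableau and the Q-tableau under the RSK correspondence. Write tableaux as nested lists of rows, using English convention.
Insert each entry of the permutation into P by Schensted row insertion, recording in Q the position of each new cell.

Insert 2: appended to row 1. P = [[2]].
Insert 6: appended to row 1. P = [[2, 6]].
Insert 3: 3 bumps 6 from row 1; 6 starts row 2. P = [[2, 3], [6]].
Insert 1: 1 bumps 2 from row 1; 2 bumps 6 from row 2; 6 starts row 3. P = [[1, 3], [2], [6]].
Insert 5: appended to row 1. P = [[1, 3, 5], [2], [6]].
Insert 4: 4 bumps 5 from row 1; 5 appends to row 2. P = [[1, 3, 4], [2, 5], [6]].
Insert 8: appended to row 1. P = [[1, 3, 4, 8], [2, 5], [6]].
Insert 7: 7 bumps 8 from row 1; 8 appends to row 2. P = [[1, 3, 4, 7], [2, 5, 8], [6]].

So P = [[1, 3, 4, 7], [2, 5, 8], [6]], Q = [[1, 2, 5, 7], [3, 6, 8], [4]].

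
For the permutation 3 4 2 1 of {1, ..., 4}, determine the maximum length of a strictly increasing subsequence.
2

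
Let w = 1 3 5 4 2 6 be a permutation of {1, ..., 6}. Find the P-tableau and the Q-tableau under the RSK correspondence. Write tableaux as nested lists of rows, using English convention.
P = [[1, 2, 4, 6], [3], [5]], Q = [[1, 2, 3, 6], [4], [5]]

Insert each entry of the permutation into P by Schensted row insertion, recording in Q the position of each new cell.

Insert 1: appended to row 1. P = [[1]].
Insert 3: appended to row 1. P = [[1, 3]].
Insert 5: appended to row 1. P = [[1, 3, 5]].
Insert 4: 4 bumps 5 from row 1; 5 starts row 2. P = [[1, 3, 4], [5]].
Insert 2: 2 bumps 3 from row 1; 3 bumps 5 from row 2; 5 starts row 3. P = [[1, 2, 4], [3], [5]].
Insert 6: appended to row 1. P = [[1, 2, 4, 6], [3], [5]].

So P = [[1, 2, 4, 6], [3], [5]], Q = [[1, 2, 3, 6], [4], [5]].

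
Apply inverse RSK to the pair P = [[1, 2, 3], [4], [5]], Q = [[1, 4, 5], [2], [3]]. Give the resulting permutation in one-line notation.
Reverse RSK: for i = n, n-1, ..., 1, locate i in Q, remove the corresponding corner cell from P, and reverse-bump its entry up through P; the value ejected from row 1 is w(i).

So w = 5 4 1 2 3.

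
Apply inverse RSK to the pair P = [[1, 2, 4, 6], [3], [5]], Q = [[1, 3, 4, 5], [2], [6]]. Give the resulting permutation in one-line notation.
5 1 3 4 6 2

Reverse the RSK construction: for i from n down to 1, find the cell of Q containing i, remove the entry at that cell from P, and reverse-bump it up through P; the value ejected from row 1 is w(i).

Step i=6: Q has 6 at row 3, column 1; remove 5 from row 3 of P and reverse-bump: 5 enters row 2 and ejects 3; 3 enters row 1 and ejects 2. So w(6) = 2. P is now [[1, 3, 4, 6], [5]].
Step i=5: Q has 5 at row 1, column 4; remove that cell from P, ejecting 6. So w(5) = 6. P is now [[1, 3, 4], [5]].
Step i=4: Q has 4 at row 1, column 3; remove that cell from P, ejecting 4. So w(4) = 4. P is now [[1, 3], [5]].
Step i=3: Q has 3 at row 1, column 2; remove that cell from P, ejecting 3. So w(3) = 3. P is now [[1], [5]].
Step i=2: Q has 2 at row 2, column 1; remove 5 from row 2 of P and reverse-bump: 5 enters row 1 and ejects 1. So w(2) = 1. P is now [[5]].
Step i=1: Q has 1 at row 1, column 1; remove that cell from P, ejecting 5. So w(1) = 5. P is now [].

So w = 5 1 3 4 6 2.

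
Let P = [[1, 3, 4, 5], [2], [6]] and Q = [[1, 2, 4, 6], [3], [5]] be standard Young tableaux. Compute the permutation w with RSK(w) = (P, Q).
Reverse the RSK construction: for i from n down to 1, find the cell of Q containing i, remove the entry at that cell from P, and reverse-bump it up through P; the value ejected from row 1 is w(i).

Step i=6: Q has 6 at row 1, column 4; remove that cell from P, ejecting 5. So w(6) = 5. P is now [[1, 3, 4], [2], [6]].
Step i=5: Q has 5 at row 3, column 1; remove 6 from row 3 of P and reverse-bump: 6 enters row 2 and ejects 2; 2 enters row 1 and ejects 1. So w(5) = 1. P is now [[2, 3, 4], [6]].
Step i=4: Q has 4 at row 1, column 3; remove that cell from P, ejecting 4. So w(4) = 4. P is now [[2, 3], [6]].
Step i=3: Q has 3 at row 2, column 1; remove 6 from row 2 of P and reverse-bump: 6 enters row 1 and ejects 3. So w(3) = 3. P is now [[2, 6]].
Step i=2: Q has 2 at row 1, column 2; remove that cell from P, ejecting 6. So w(2) = 6. P is now [[2]].
Step i=1: Q has 1 at row 1, column 1; remove that cell from P, ejecting 2. So w(1) = 2. P is now [].

So w = 2 6 3 4 1 5.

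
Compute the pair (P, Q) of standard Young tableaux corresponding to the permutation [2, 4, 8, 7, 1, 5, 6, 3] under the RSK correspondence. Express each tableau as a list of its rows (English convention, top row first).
Insert each entry of the permutation into P by Schensted row insertion, recording in Q the position of each new cell.

Insert 2: appended to row 1. P = [[2]].
Insert 4: appended to row 1. P = [[2, 4]].
Insert 8: appended to row 1. P = [[2, 4, 8]].
Insert 7: 7 bumps 8 from row 1; 8 starts row 2. P = [[2, 4, 7], [8]].
Insert 1: 1 bumps 2 from row 1; 2 bumps 8 from row 2; 8 starts row 3. P = [[1, 4, 7], [2], [8]].
Insert 5: 5 bumps 7 from row 1; 7 appends to row 2. P = [[1, 4, 5], [2, 7], [8]].
Insert 6: appended to row 1. P = [[1, 4, 5, 6], [2, 7], [8]].
Insert 3: 3 bumps 4 from row 1; 4 bumps 7 from row 2; 7 bumps 8 from row 3; 8 starts row 4. P = [[1, 3, 5, 6], [2, 4], [7], [8]].

So P = [[1, 3, 5, 6], [2, 4], [7], [8]], Q = [[1, 2, 3, 7], [4, 6], [5], [8]].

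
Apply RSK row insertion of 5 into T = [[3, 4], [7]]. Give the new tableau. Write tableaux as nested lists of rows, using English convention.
[[3, 4, 5], [7]]

5 is larger than every entry of row 1, so it is appended to row 1. The new tableau is [[3, 4, 5], [7]].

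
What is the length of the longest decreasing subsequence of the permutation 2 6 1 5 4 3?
4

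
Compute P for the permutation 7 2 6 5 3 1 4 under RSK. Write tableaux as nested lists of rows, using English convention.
Insert 7: appended to row 1. P = [[7]].
Insert 2: 2 bumps 7 from row 1; 7 starts row 2. P = [[2], [7]].
Insert 6: appended to row 1. P = [[2, 6], [7]].
Insert 5: 5 bumps 6 from row 1; 6 bumps 7 from row 2; 7 starts row 3. P = [[2, 5], [6], [7]].
Insert 3: 3 bumps 5 from row 1; 5 bumps 6 from row 2; 6 bumps 7 from row 3; 7 starts row 4. P = [[2, 3], [5], [6], [7]].
Insert 1: 1 bumps 2 from row 1; 2 bumps 5 from row 2; 5 bumps 6 from row 3; 6 bumps 7 from row 4; 7 starts row 5. P = [[1, 3], [2], [5], [6], [7]].
Insert 4: appended to row 1. P = [[1, 3, 4], [2], [5], [6], [7]].

So P = [[1, 3, 4], [2], [5], [6], [7]].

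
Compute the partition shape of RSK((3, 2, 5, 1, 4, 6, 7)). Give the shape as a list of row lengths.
Row-insert each entry into an empty tableau.

After inserting 3: P = [[3]].
After inserting 2: P = [[2], [3]].
After inserting 5: P = [[2, 5], [3]].
After inserting 1: P = [[1, 5], [2], [3]].
After inserting 4: P = [[1, 4], [2, 5], [3]].
After inserting 6: P = [[1, 4, 6], [2, 5], [3]].
After inserting 7: P = [[1, 4, 6, 7], [2, 5], [3]].

The final insertion tableau P = [[1, 4, 6, 7], [2, 5], [3]] has shape [4, 2, 1].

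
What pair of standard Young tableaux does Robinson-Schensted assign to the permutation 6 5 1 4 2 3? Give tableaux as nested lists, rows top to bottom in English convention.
Insert each entry of the permutation into P by Schensted row insertion, recording in Q the position of each new cell.

Insert 6: appended to row 1. P = [[6]].
Insert 5: 5 bumps 6 from row 1; 6 starts row 2. P = [[5], [6]].
Insert 1: 1 bumps 5 from row 1; 5 bumps 6 from row 2; 6 starts row 3. P = [[1], [5], [6]].
Insert 4: appended to row 1. P = [[1, 4], [5], [6]].
Insert 2: 2 bumps 4 from row 1; 4 bumps 5 from row 2; 5 bumps 6 from row 3; 6 starts row 4. P = [[1, 2], [4], [5], [6]].
Insert 3: appended to row 1. P = [[1, 2, 3], [4], [5], [6]].

So P = [[1, 2, 3], [4], [5], [6]], Q = [[1, 4, 6], [2], [3], [5]].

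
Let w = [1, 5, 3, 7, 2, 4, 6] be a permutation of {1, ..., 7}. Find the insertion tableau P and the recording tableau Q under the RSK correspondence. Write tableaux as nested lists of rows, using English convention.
P = [[1, 2, 4, 6], [3, 7], [5]], Q = [[1, 2, 4, 7], [3, 6], [5]]

Insert each entry of the permutation into P by Schensted row insertion, recording in Q the position of each new cell.

Insert 1: appended to row 1. P = [[1]].
Insert 5: appended to row 1. P = [[1, 5]].
Insert 3: 3 bumps 5 from row 1; 5 starts row 2. P = [[1, 3], [5]].
Insert 7: appended to row 1. P = [[1, 3, 7], [5]].
Insert 2: 2 bumps 3 from row 1; 3 bumps 5 from row 2; 5 starts row 3. P = [[1, 2, 7], [3], [5]].
Insert 4: 4 bumps 7 from row 1; 7 appends to row 2. P = [[1, 2, 4], [3, 7], [5]].
Insert 6: appended to row 1. P = [[1, 2, 4, 6], [3, 7], [5]].

So P = [[1, 2, 4, 6], [3, 7], [5]], Q = [[1, 2, 4, 7], [3, 6], [5]].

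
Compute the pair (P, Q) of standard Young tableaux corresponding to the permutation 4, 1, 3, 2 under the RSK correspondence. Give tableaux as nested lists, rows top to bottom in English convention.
Insert each entry of the permutation into P by Schensted row insertion, recording in Q the position of each new cell.

Insert 4: appended to row 1. P = [[4]].
Insert 1: 1 bumps 4 from row 1; 4 starts row 2. P = [[1], [4]].
Insert 3: appended to row 1. P = [[1, 3], [4]].
Insert 2: 2 bumps 3 from row 1; 3 bumps 4 from row 2; 4 starts row 3. P = [[1, 2], [3], [4]].

So P = [[1, 2], [3], [4]], Q = [[1, 3], [2], [4]].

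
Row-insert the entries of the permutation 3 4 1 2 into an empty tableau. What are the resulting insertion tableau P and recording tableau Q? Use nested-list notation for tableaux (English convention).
Insert each entry of the permutation into P by Schensted row insertion, recording in Q the position of each new cell.

Insert 3: appended to row 1. P = [[3]].
Insert 4: appended to row 1. P = [[3, 4]].
Insert 1: 1 bumps 3 from row 1; 3 starts row 2. P = [[1, 4], [3]].
Insert 2: 2 bumps 4 from row 1; 4 appends to row 2. P = [[1, 2], [3, 4]].

So P = [[1, 2], [3, 4]], Q = [[1, 2], [3, 4]].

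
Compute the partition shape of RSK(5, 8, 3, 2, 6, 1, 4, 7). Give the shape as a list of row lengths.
Row-insert each entry into an empty tableau.

After inserting 5: P = [[5]].
After inserting 8: P = [[5, 8]].
After inserting 3: P = [[3, 8], [5]].
After inserting 2: P = [[2, 8], [3], [5]].
After inserting 6: P = [[2, 6], [3, 8], [5]].
After inserting 1: P = [[1, 6], [2, 8], [3], [5]].
After inserting 4: P = [[1, 4], [2, 6], [3, 8], [5]].
After inserting 7: P = [[1, 4, 7], [2, 6], [3, 8], [5]].

The final insertion tableau P = [[1, 4, 7], [2, 6], [3, 8], [5]] has shape [3, 2, 2, 1].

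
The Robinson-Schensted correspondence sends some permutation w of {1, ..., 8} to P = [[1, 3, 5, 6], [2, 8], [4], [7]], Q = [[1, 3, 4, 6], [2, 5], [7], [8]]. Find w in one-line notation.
7 2 4 8 5 6 3 1

Reverse the RSK construction: for i from n down to 1, find the cell of Q containing i, remove the entry at that cell from P, and reverse-bump it up through P; the value ejected from row 1 is w(i).

Step i=8: Q has 8 at row 4, column 1; remove 7 from row 4 of P and reverse-bump: 7 enters row 3 and ejects 4; 4 enters row 2 and ejects 2; 2 enters row 1 and ejects 1. So w(8) = 1. P is now [[2, 3, 5, 6], [4, 8], [7]].
Step i=7: Q has 7 at row 3, column 1; remove 7 from row 3 of P and reverse-bump: 7 enters row 2 and ejects 4; 4 enters row 1 and ejects 3. So w(7) = 3. P is now [[2, 4, 5, 6], [7, 8]].
Step i=6: Q has 6 at row 1, column 4; remove that cell from P, ejecting 6. So w(6) = 6. P is now [[2, 4, 5], [7, 8]].
Step i=5: Q has 5 at row 2, column 2; remove 8 from row 2 of P and reverse-bump: 8 enters row 1 and ejects 5. So w(5) = 5. P is now [[2, 4, 8], [7]].
Step i=4: Q has 4 at row 1, column 3; remove that cell from P, ejecting 8. So w(4) = 8. P is now [[2, 4], [7]].
Step i=3: Q has 3 at row 1, column 2; remove that cell from P, ejecting 4. So w(3) = 4. P is now [[2], [7]].
Step i=2: Q has 2 at row 2, column 1; remove 7 from row 2 of P and reverse-bump: 7 enters row 1 and ejects 2. So w(2) = 2. P is now [[7]].
Step i=1: Q has 1 at row 1, column 1; remove that cell from P, ejecting 7. So w(1) = 7. P is now [].

So w = 7 2 4 8 5 6 3 1.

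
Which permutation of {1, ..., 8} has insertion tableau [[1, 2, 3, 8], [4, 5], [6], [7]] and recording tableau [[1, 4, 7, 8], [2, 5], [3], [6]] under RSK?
Reverse the RSK construction: for i from n down to 1, find the cell of Q containing i, remove the entry at that cell from P, and reverse-bump it up through P; the value ejected from row 1 is w(i).

Step i=8: Q has 8 at row 1, column 4; remove that cell from P, ejecting 8. So w(8) = 8. P is now [[1, 2, 3], [4, 5], [6], [7]].
Step i=7: Q has 7 at row 1, column 3; remove that cell from P, ejecting 3. So w(7) = 3. P is now [[1, 2], [4, 5], [6], [7]].
Step i=6: Q has 6 at row 4, column 1; remove 7 from row 4 of P and reverse-bump: 7 enters row 3 and ejects 6; 6 enters row 2 and ejects 5; 5 enters row 1 and ejects 2. So w(6) = 2. P is now [[1, 5], [4, 6], [7]].
Step i=5: Q has 5 at row 2, column 2; remove 6 from row 2 of P and reverse-bump: 6 enters row 1 and ejects 5. So w(5) = 5. P is now [[1, 6], [4], [7]].
Step i=4: Q has 4 at row 1, column 2; remove that cell from P, ejecting 6. So w(4) = 6. P is now [[1], [4], [7]].
Step i=3: Q has 3 at row 3, column 1; remove 7 from row 3 of P and reverse-bump: 7 enters row 2 and ejects 4; 4 enters row 1 and ejects 1. So w(3) = 1. P is now [[4], [7]].
Step i=2: Q has 2 at row 2, column 1; remove 7 from row 2 of P and reverse-bump: 7 enters row 1 and ejects 4. So w(2) = 4. P is now [[7]].
Step i=1: Q has 1 at row 1, column 1; remove that cell from P, ejecting 7. So w(1) = 7. P is now [].

So w = 7 4 1 6 5 2 3 8.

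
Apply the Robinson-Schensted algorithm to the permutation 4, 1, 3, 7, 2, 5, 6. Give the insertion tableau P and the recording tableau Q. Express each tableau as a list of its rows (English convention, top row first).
Insert each entry of the permutation into P by Schensted row insertion, recording in Q the position of each new cell.

Insert 4: appended to row 1. P = [[4]].
Insert 1: 1 bumps 4 from row 1; 4 starts row 2. P = [[1], [4]].
Insert 3: appended to row 1. P = [[1, 3], [4]].
Insert 7: appended to row 1. P = [[1, 3, 7], [4]].
Insert 2: 2 bumps 3 from row 1; 3 bumps 4 from row 2; 4 starts row 3. P = [[1, 2, 7], [3], [4]].
Insert 5: 5 bumps 7 from row 1; 7 appends to row 2. P = [[1, 2, 5], [3, 7], [4]].
Insert 6: appended to row 1. P = [[1, 2, 5, 6], [3, 7], [4]].

So P = [[1, 2, 5, 6], [3, 7], [4]], Q = [[1, 3, 4, 7], [2, 6], [5]].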